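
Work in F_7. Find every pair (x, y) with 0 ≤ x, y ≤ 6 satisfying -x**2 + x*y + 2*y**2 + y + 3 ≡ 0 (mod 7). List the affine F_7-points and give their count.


Affine F_7-points: {(1, 2), (1, 4), (3, 1), (3, 4), (5, 1), (5, 3)}; count = 6.

For each of the 49 pairs (x, y) ∈ F_7², evaluate f(x, y) mod 7. Record the zeros.
  x = 0: [0↦3, 1↦6, 2↦6, 3↦3, 4↦4, 5↦2, 6↦4]  zeros at y ∈ ∅
  x = 1: [0↦2, 1↦6, 2↦0, 3↦5, 4↦0, 5↦6, 6↦2]  zeros at y ∈ {2, 4}
  x = 2: [0↦6, 1↦4, 2↦6, 3↦5, 4↦1, 5↦1, 6↦5]  zeros at y ∈ ∅
  x = 3: [0↦1, 1↦0, 2↦3, 3↦3, 4↦0, 5↦1, 6↦6]  zeros at y ∈ {1, 4}
  x = 4: [0↦1, 1↦1, 2↦5, 3↦6, 4↦4, 5↦6, 6↦5]  zeros at y ∈ ∅
  x = 5: [0↦6, 1↦0, 2↦5, 3↦0, 4↦6, 5↦2, 6↦2]  zeros at y ∈ {1, 3}
  x = 6: [0↦2, 1↦4, 2↦3, 3↦6, 4↦6, 5↦3, 6↦4]  zeros at y ∈ ∅
Collecting zeros: affine points = {(1, 2), (1, 4), (3, 1), (3, 4), (5, 1), (5, 3)}.
Total count |C(F_7)_aff| = 6.


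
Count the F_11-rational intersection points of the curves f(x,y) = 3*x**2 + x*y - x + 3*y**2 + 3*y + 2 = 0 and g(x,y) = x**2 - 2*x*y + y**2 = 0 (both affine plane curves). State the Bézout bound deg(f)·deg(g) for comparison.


Common zeros: {(1, 1), (5, 5)}; count = 2; Bézout bound = 4.

deg(f) = 2, deg(g) = 2, so Bézout bound = 4.
Scan x ∈ F_11. For each x, list the y ∈ F_11 with f(x, y) ≡ 0 and those with g(x, y) ≡ 0 (mod 11); the common zeros in that column are the intersection.
  x = 0: f ≡ 0 at y ∈ ∅; g ≡ 0 at y ∈ {0}; common: ∅.
  x = 1: f ≡ 0 at y ∈ {1, 5}; g ≡ 0 at y ∈ {1}; common: {1}.
  x = 2: f ≡ 0 at y ∈ ∅; g ≡ 0 at y ∈ {2}; common: ∅.
  x = 3: f ≡ 0 at y ∈ ∅; g ≡ 0 at y ∈ {3}; common: ∅.
  x = 4: f ≡ 0 at y ∈ {7, 9}; g ≡ 0 at y ∈ {4}; common: ∅.
  x = 5: f ≡ 0 at y ∈ {5, 7}; g ≡ 0 at y ∈ {5}; common: {5}.
  x = 6: f ≡ 0 at y ∈ ∅; g ≡ 0 at y ∈ {6}; common: ∅.
  x = 7: f ≡ 0 at y ∈ ∅; g ≡ 0 at y ∈ {7}; common: ∅.
  x = 8: f ≡ 0 at y ∈ {2, 9}; g ≡ 0 at y ∈ {8}; common: ∅.
  x = 9: f ≡ 0 at y ∈ ∅; g ≡ 0 at y ∈ {9}; common: ∅.
  x = 10: f ≡ 0 at y ∈ {1, 2}; g ≡ 0 at y ∈ {10}; common: ∅.
Collecting: common zeros = {(1, 1), (5, 5)}, so the count is 2.
Comparison with the Bézout bound: 2 ≤ 4 = deg(f)·deg(g), as expected for curves with no common component (the affine F_11-count falls short of the bound because intersections may lie at infinity, over extension fields, or carry multiplicity).


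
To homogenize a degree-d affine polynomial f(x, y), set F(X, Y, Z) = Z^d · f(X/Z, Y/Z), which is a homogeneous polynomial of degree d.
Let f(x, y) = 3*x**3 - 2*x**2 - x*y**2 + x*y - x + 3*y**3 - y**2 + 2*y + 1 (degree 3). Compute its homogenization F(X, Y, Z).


F(X, Y, Z) = 3*X**3 - 2*X**2*Z - X*Y**2 + X*Y*Z - X*Z**2 + 3*Y**3 - Y**2*Z + 2*Y*Z**2 + Z**3

deg(f) = 3.
Substitute x = X/Z, y = Y/Z into f, then multiply by Z^3.
  monomial 3·x^3·y^0 ↦ 3·X^3·Y^0·Z^0.
  monomial -2·x^2·y^0 ↦ -2·X^2·Y^0·Z^1.
  monomial -1·x^1·y^2 ↦ -1·X^1·Y^2·Z^0.
  monomial 1·x^1·y^1 ↦ 1·X^1·Y^1·Z^1.
  monomial -1·x^1·y^0 ↦ -1·X^1·Y^0·Z^2.
  monomial 3·x^0·y^3 ↦ 3·X^0·Y^3·Z^0.
  monomial -1·x^0·y^2 ↦ -1·X^0·Y^2·Z^1.
  monomial 2·x^0·y^1 ↦ 2·X^0·Y^1·Z^2.
  monomial 1·x^0·y^0 ↦ 1·X^0·Y^0·Z^3.
Collecting: F(X, Y, Z) = 3*X**3 - 2*X**2*Z - X*Y**2 + X*Y*Z - X*Z**2 + 3*Y**3 - Y**2*Z + 2*Y*Z**2 + Z**3.


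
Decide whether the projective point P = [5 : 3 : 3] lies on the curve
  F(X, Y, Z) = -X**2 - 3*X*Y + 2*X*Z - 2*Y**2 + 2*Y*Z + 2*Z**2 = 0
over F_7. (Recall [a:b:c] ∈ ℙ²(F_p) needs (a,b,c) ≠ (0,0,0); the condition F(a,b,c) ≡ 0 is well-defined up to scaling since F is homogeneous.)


F(5,3,3) ≡ 6 (mod 7); P is NOT on the curve.

Evaluate F(5, 3, 3) term-by-term (mod 7).
  -X**2 ↦ -1·25·1·1 = -25
  -3*X*Y ↦ -3·5·3·1 = -45
  2*X*Z ↦ 2·5·1·3 = 30
  -2*Y**2 ↦ -2·1·9·1 = -18
  2*Y*Z ↦ 2·1·3·3 = 18
  2*Z**2 ↦ 2·1·1·9 = 18
Sum: F(5, 3, 3) = (-25) + (-45) + (30) + (-18) + (18) + (18) = -22.
Reducing mod 7: -22 ≡ 6 (mod 7).
Since F(a, b, c) ≡ 6 ≠ 0 (mod 7), P does NOT lie on the curve.


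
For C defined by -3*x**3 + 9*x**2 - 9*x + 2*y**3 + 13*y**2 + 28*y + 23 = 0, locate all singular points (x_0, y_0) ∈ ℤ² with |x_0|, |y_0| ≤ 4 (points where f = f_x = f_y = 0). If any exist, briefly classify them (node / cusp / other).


Singular points: {(1, -2)}; classification: cusp.

Compute partial derivatives:
  f_x = -9*x**2 + 18*x - 9.
  f_y = 6*y**2 + 26*y + 28.
Scan x_0 ∈ {−4, ..., 4}. For each x_0, f_y(x_0, y) is a polynomial in y; find its integer roots y ∈ {−4, ..., 4}, then test f_x and f at those candidates.
  x = -4: f_y(-4, y) = 6*y**2 + 26*y + 28; vanishes at y ∈ {-2}. (-4, -2): f_x = -225 ≠ 0.
  x = -3: f_y(-3, y) = 6*y**2 + 26*y + 28; vanishes at y ∈ {-2}. (-3, -2): f_x = -144 ≠ 0.
  x = -2: f_y(-2, y) = 6*y**2 + 26*y + 28; vanishes at y ∈ {-2}. (-2, -2): f_x = -81 ≠ 0.
  x = -1: f_y(-1, y) = 6*y**2 + 26*y + 28; vanishes at y ∈ {-2}. (-1, -2): f_x = -36 ≠ 0.
  x = 0: f_y(0, y) = 6*y**2 + 26*y + 28; vanishes at y ∈ {-2}. (0, -2): f_x = -9 ≠ 0.
  x = 1: f_y(1, y) = 6*y**2 + 26*y + 28; vanishes at y ∈ {-2}. (1, -2): f_x = 0, f = 0 — SINGULAR.
  x = 2: f_y(2, y) = 6*y**2 + 26*y + 28; vanishes at y ∈ {-2}. (2, -2): f_x = -9 ≠ 0.
  x = 3: f_y(3, y) = 6*y**2 + 26*y + 28; vanishes at y ∈ {-2}. (3, -2): f_x = -36 ≠ 0.
  x = 4: f_y(4, y) = 6*y**2 + 26*y + 28; vanishes at y ∈ {-2}. (4, -2): f_x = -81 ≠ 0.
Only singular point on the grid: (1, -2).
Classify: substitute x = 1 + u, y = -2 + v and expand: f = -3*u**3 + 2*v**3 + v**2.
No constant or linear terms (consistent with a singular point). Quadratic part: v**2. Cubic part: -3*u**3 + 2*v**3.
The quadratic part v**2 is a perfect square, so there is a single (double) tangent line v = 0, i.e. y = -2. Restricting the cubic part to that line (v = 0) leaves -3*u**3 ≠ 0, so f is not divisible by v and the branch is v² ≈ 3*u**3 to lowest order — this is a cusp.
Classification: cusp.


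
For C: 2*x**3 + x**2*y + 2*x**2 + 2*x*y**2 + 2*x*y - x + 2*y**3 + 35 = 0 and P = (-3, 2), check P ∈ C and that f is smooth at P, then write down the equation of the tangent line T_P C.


Tangent line at P: 41*x + 3*y + 117 = 0.

Step 1: f(-3, 2) = 0, so P lies on C.
Step 2: partial derivatives
  f_x(x, y) = 6*x**2 + 2*x*y + 4*x + 2*y**2 + 2*y - 1, f_y(x, y) = x**2 + 4*x*y + 2*x + 6*y**2.
  f_x(P) = 41, f_y(P) = 3 (gradient nonzero, so P is smooth).
Step 3: tangent line at P: 41·(x − -3) + 3·(y − 2) = 0.
Expanding: 41*x + 3*y + 117 = 0.


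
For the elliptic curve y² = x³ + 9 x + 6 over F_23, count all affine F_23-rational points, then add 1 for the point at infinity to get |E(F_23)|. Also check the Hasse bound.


Affine points = {(0, 11), (0, 12), (1, 4), (1, 19), (2, 3), (2, 20), (6, 0), (12, 5), (12, 18), (14, 1), (14, 22), (17, 9), (17, 14), (21, 7), (21, 16)}; affine count = 15; |E(F_23)| = 16.

Discriminant check: Δ ∝ 4a³ + 27b² = 4·9³ + 27·6² = 4·729 + 27·36 ≡ 1 (mod 23). Nonzero ⇒ E is nonsingular.
For each x ∈ F_23, compute rhs = x³ + 9·x + 6 mod 23, then count y ∈ F_23 with y² ≡ rhs.
  x = 0: rhs = 6, matching y values: 11, 12 (2 points).
  x = 1: rhs = 16, matching y values: 4, 19 (2 points).
  x = 2: rhs = 9, matching y values: 3, 20 (2 points).
  x = 3: rhs = 14, matching y values: none (0 points).
  x = 4: rhs = 14, matching y values: none (0 points).
  x = 5: rhs = 15, matching y values: none (0 points).
  x = 6: rhs = 0, matching y values: 0 (1 points).
  x = 7: rhs = 21, matching y values: none (0 points).
  x = 8: rhs = 15, matching y values: none (0 points).
  x = 9: rhs = 11, matching y values: none (0 points).
  x = 10: rhs = 15, matching y values: none (0 points).
  x = 11: rhs = 10, matching y values: none (0 points).
  x = 12: rhs = 2, matching y values: 5, 18 (2 points).
  x = 13: rhs = 20, matching y values: none (0 points).
  x = 14: rhs = 1, matching y values: 1, 22 (2 points).
  x = 15: rhs = 20, matching y values: none (0 points).
  x = 16: rhs = 14, matching y values: none (0 points).
  x = 17: rhs = 12, matching y values: 9, 14 (2 points).
  x = 18: rhs = 20, matching y values: none (0 points).
  x = 19: rhs = 21, matching y values: none (0 points).
  x = 20: rhs = 21, matching y values: none (0 points).
  x = 21: rhs = 3, matching y values: 7, 16 (2 points).
  x = 22: rhs = 19, matching y values: none (0 points).
Total affine count: 15.
Full point count |E(F_23)| = 15 + 1 = 16.
Hasse bound: |16 − (23+1)| = |-8| = 8 ≤ 2√23 ≈ 9.5917 ✓.


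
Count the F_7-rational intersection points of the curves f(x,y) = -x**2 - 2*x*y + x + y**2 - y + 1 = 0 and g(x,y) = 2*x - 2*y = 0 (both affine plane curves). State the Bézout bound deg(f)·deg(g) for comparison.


Common zeros: {(2, 2), (5, 5)}; count = 2; Bézout bound = 2.

deg(f) = 2, deg(g) = 1, so Bézout bound = 2.
Scan x ∈ F_7. For each x, list the y ∈ F_7 with f(x, y) ≡ 0 and those with g(x, y) ≡ 0 (mod 7); the common zeros in that column are the intersection.
  x = 0: f ≡ 0 at y ∈ {3, 5}; g ≡ 0 at y ∈ {0}; common: ∅.
  x = 1: f ≡ 0 at y ∈ ∅; g ≡ 0 at y ∈ {1}; common: ∅.
  x = 2: f ≡ 0 at y ∈ {2, 3}; g ≡ 0 at y ∈ {2}; common: {2}.
  x = 3: f ≡ 0 at y ∈ ∅; g ≡ 0 at y ∈ {3}; common: ∅.
  x = 4: f ≡ 0 at y ∈ ∅; g ≡ 0 at y ∈ {4}; common: ∅.
  x = 5: f ≡ 0 at y ∈ {5, 6}; g ≡ 0 at y ∈ {5}; common: {5}.
  x = 6: f ≡ 0 at y ∈ ∅; g ≡ 0 at y ∈ {6}; common: ∅.
Collecting: common zeros = {(2, 2), (5, 5)}, so the count is 2.
Comparison with the Bézout bound: 2 ≤ 2 = deg(f)·deg(g), as expected for curves with no common component (the bound is attained).


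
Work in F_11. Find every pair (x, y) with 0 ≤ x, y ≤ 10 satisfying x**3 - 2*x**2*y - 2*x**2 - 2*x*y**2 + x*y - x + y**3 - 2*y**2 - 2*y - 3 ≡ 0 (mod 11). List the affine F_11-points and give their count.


Affine F_11-points: {(0, 3), (1, 1), (1, 7), (3, 2), (3, 7), (3, 10), (4, 10), (6, 4), (6, 6), (8, 8)}; count = 10.

For each of the 121 pairs (x, y) ∈ F_11², evaluate f(x, y) mod 11. Record the zeros.
  x = 0: [0↦8, 1↦5, 2↦4, 3↦0, 4↦10, 5↦7, 6↦8, 7↦8, 8↦2, 9↦7, 10↦7]  zeros at y ∈ {3}
  x = 1: [0↦6, 1↦0, 2↦3, 3↦10, 4↦5, 5↦5, 6↦5, 7↦0, 8↦7, 9↦10, 10↦4]  zeros at y ∈ {1, 7}
  x = 2: [0↦6, 1↦4, 2↦7, 3↦10, 4↦8, 5↦7, 6↦2, 7↦10, 8↦4, 9↦1, 10↦7]  zeros at y ∈ ∅
  x = 3: [0↦3, 1↦1, 2↦0, 3↦6, 4↦3, 5↦8, 6↦5, 7↦0, 8↦10, 9↦8, 10↦0]  zeros at y ∈ {2, 7, 10}
  x = 4: [0↦3, 1↦8, 2↦10, 3↦4, 4↦7, 5↦3, 6↦9, 7↦9, 8↦9, 9↦4, 10↦0]  zeros at y ∈ {10}
  x = 5: [0↦1, 1↦9, 2↦10, 3↦10, 4↦4, 5↦9, 6↦9, 7↦10, 8↦7, 9↦6, 10↦2]  zeros at y ∈ ∅
  x = 6: [0↦3, 1↦10, 2↦6, 3↦8, 4↦0, 5↦10, 6↦0, 7↦9, 8↦10, 9↦9, 10↦1]  zeros at y ∈ {4, 6}
  x = 7: [0↦4, 1↦6, 2↦4, 3↦4, 4↦1, 5↦1, 6↦10, 7↦1, 8↦2, 9↦8, 10↦3]  zeros at y ∈ ∅
  x = 8: [0↦10, 1↦3, 2↦10, 3↦4, 4↦2, 5↦10, 6↦1, 7↦3, 8↦0, 9↦9, 10↦3]  zeros at y ∈ {8}
  x = 9: [0↦5, 1↦7, 2↦8, 3↦3, 4↦9, 5↦10, 6↦1, 7↦10, 8↦10, 9↦7, 10↦7]  zeros at y ∈ ∅
  x = 10: [0↦6, 1↦2, 2↦4, 3↦7, 4↦6, 5↦7, 6↦5, 7↦6, 8↦5, 9↦8, 10↦10]  zeros at y ∈ ∅
Collecting zeros: affine points = {(0, 3), (1, 1), (1, 7), (3, 2), (3, 7), (3, 10), (4, 10), (6, 4), (6, 6), (8, 8)}.
Total count |C(F_11)_aff| = 10.


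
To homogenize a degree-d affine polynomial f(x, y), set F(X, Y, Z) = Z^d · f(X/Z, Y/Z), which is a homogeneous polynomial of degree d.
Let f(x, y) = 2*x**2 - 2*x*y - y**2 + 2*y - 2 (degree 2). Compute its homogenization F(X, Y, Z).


F(X, Y, Z) = 2*X**2 - 2*X*Y - Y**2 + 2*Y*Z - 2*Z**2

deg(f) = 2.
Substitute x = X/Z, y = Y/Z into f, then multiply by Z^2.
  monomial 2·x^2·y^0 ↦ 2·X^2·Y^0·Z^0.
  monomial -2·x^1·y^1 ↦ -2·X^1·Y^1·Z^0.
  monomial -1·x^0·y^2 ↦ -1·X^0·Y^2·Z^0.
  monomial 2·x^0·y^1 ↦ 2·X^0·Y^1·Z^1.
  monomial -2·x^0·y^0 ↦ -2·X^0·Y^0·Z^2.
Collecting: F(X, Y, Z) = 2*X**2 - 2*X*Y - Y**2 + 2*Y*Z - 2*Z**2.


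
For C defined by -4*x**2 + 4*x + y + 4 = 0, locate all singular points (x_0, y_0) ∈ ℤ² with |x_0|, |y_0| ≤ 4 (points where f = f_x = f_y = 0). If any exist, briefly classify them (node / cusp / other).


No singular points in the scanned grid; C is smooth there.

Compute partial derivatives:
  f_x = 4 - 8*x.
  f_y = 1.
f_y = 1 is a nonzero constant, so f_y never vanishes: no point (x, y) can satisfy f = f_x = f_y = 0. In particular no (x, y) ∈ {−4, ..., 4}² is singular; the curve is smooth.


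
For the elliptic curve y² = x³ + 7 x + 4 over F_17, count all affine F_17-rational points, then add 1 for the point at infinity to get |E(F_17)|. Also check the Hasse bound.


Affine points = {(0, 2), (0, 15), (2, 3), (2, 14), (3, 1), (3, 16), (11, 1), (11, 16), (15, 4), (15, 13), (16, 8), (16, 9)}; affine count = 12; |E(F_17)| = 13.

Discriminant check: Δ ∝ 4a³ + 27b² = 4·7³ + 27·4² = 4·343 + 27·16 ≡ 2 (mod 17). Nonzero ⇒ E is nonsingular.
For each x ∈ F_17, compute rhs = x³ + 7·x + 4 mod 17, then count y ∈ F_17 with y² ≡ rhs.
  x = 0: rhs = 4, matching y values: 2, 15 (2 points).
  x = 1: rhs = 12, matching y values: none (0 points).
  x = 2: rhs = 9, matching y values: 3, 14 (2 points).
  x = 3: rhs = 1, matching y values: 1, 16 (2 points).
  x = 4: rhs = 11, matching y values: none (0 points).
  x = 5: rhs = 11, matching y values: none (0 points).
  x = 6: rhs = 7, matching y values: none (0 points).
  x = 7: rhs = 5, matching y values: none (0 points).
  x = 8: rhs = 11, matching y values: none (0 points).
  x = 9: rhs = 14, matching y values: none (0 points).
  x = 10: rhs = 3, matching y values: none (0 points).
  x = 11: rhs = 1, matching y values: 1, 16 (2 points).
  x = 12: rhs = 14, matching y values: none (0 points).
  x = 13: rhs = 14, matching y values: none (0 points).
  x = 14: rhs = 7, matching y values: none (0 points).
  x = 15: rhs = 16, matching y values: 4, 13 (2 points).
  x = 16: rhs = 13, matching y values: 8, 9 (2 points).
Total affine count: 12.
Full point count |E(F_17)| = 12 + 1 = 13.
Hasse bound: |13 − (17+1)| = |-5| = 5 ≤ 2√17 ≈ 8.2462 ✓.


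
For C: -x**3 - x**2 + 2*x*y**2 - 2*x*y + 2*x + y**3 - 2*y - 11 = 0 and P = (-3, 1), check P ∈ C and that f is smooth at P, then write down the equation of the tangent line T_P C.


Tangent line at P: -19*x - 5*y - 52 = 0.

Step 1: f(-3, 1) = 0, so P lies on C.
Step 2: partial derivatives
  f_x(x, y) = -3*x**2 - 2*x + 2*y**2 - 2*y + 2, f_y(x, y) = 4*x*y - 2*x + 3*y**2 - 2.
  f_x(P) = -19, f_y(P) = -5 (gradient nonzero, so P is smooth).
Step 3: tangent line at P: -19·(x − -3) + -5·(y − 1) = 0.
Expanding: -19*x - 5*y - 52 = 0.


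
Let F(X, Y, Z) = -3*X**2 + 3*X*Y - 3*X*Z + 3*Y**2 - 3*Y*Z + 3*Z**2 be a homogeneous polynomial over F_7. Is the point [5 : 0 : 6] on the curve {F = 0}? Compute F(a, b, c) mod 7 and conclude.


F(5,0,6) ≡ 6 (mod 7); P is NOT on the curve.

Evaluate F(5, 0, 6) term-by-term (mod 7).
  -3*X**2 ↦ -3·25·1·1 = -75
  3*X*Y ↦ 3·5·0·1 = 0
  -3*X*Z ↦ -3·5·1·6 = -90
  3*Y**2 ↦ 3·1·0·1 = 0
  -3*Y*Z ↦ -3·1·0·6 = 0
  3*Z**2 ↦ 3·1·1·36 = 108
Sum: F(5, 0, 6) = (-75) + (0) + (-90) + (0) + (0) + (108) = -57.
Reducing mod 7: -57 ≡ 6 (mod 7).
Since F(a, b, c) ≡ 6 ≠ 0 (mod 7), P does NOT lie on the curve.


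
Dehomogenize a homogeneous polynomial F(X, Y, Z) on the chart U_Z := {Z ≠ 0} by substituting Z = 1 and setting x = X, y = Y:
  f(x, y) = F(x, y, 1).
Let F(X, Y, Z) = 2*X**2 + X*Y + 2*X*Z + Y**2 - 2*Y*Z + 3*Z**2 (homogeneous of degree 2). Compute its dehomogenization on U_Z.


f(x, y) = 2*x**2 + x*y + 2*x + y**2 - 2*y + 3

On U_Z we set Z = 1. Each monomial c·X^i·Y^j·Z^k in F becomes c·x^i·y^j·1^k = c·x^i·y^j.
Substituting Z = 1: F(X, Y, 1) = 2*x**2 + x*y + 2*x + y**2 - 2*y + 3.
Note: deg(f) ≤ deg(F) = 2; strict inequality happens when F is divisible by Z (lost terms).


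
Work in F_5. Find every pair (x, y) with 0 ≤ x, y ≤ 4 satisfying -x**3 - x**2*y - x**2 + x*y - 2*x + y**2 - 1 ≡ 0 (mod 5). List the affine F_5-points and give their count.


Affine F_5-points: {(0, 1), (0, 4), (1, 0), (4, 1)}; count = 4.

For each of the 25 pairs (x, y) ∈ F_5², evaluate f(x, y) mod 5. Record the zeros.
  x = 0: [0↦4, 1↦0, 2↦3, 3↦3, 4↦0]  zeros at y ∈ {1, 4}
  x = 1: [0↦0, 1↦1, 2↦4, 3↦4, 4↦1]  zeros at y ∈ {0}
  x = 2: [0↦3, 1↦2, 2↦3, 3↦1, 4↦1]  zeros at y ∈ ∅
  x = 3: [0↦2, 1↦2, 2↦4, 3↦3, 4↦4]  zeros at y ∈ ∅
  x = 4: [0↦1, 1↦0, 2↦1, 3↦4, 4↦4]  zeros at y ∈ {1}
Collecting zeros: affine points = {(0, 1), (0, 4), (1, 0), (4, 1)}.
Total count |C(F_5)_aff| = 4.


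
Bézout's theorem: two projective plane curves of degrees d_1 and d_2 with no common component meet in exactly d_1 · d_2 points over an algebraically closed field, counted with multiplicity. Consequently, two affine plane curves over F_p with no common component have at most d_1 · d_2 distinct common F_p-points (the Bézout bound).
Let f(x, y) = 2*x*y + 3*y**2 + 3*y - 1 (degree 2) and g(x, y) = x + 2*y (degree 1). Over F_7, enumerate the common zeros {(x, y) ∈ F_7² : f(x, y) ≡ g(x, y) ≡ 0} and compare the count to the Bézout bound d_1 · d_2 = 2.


Common zeros: ∅; count = 0; Bézout bound = 2.

deg(f) = 2, deg(g) = 1, so Bézout bound = 2.
Scan x ∈ F_7. For each x, list the y ∈ F_7 with f(x, y) ≡ 0 and those with g(x, y) ≡ 0 (mod 7); the common zeros in that column are the intersection.
  x = 0: f ≡ 0 at y ∈ {3}; g ≡ 0 at y ∈ {0}; common: ∅.
  x = 1: f ≡ 0 at y ∈ {1, 2}; g ≡ 0 at y ∈ {3}; common: ∅.
  x = 2: f ≡ 0 at y ∈ ∅; g ≡ 0 at y ∈ {6}; common: ∅.
  x = 3: f ≡ 0 at y ∈ {5, 6}; g ≡ 0 at y ∈ {2}; common: ∅.
  x = 4: f ≡ 0 at y ∈ {4}; g ≡ 0 at y ∈ {5}; common: ∅.
  x = 5: f ≡ 0 at y ∈ ∅; g ≡ 0 at y ∈ {1}; common: ∅.
  x = 6: f ≡ 0 at y ∈ ∅; g ≡ 0 at y ∈ {4}; common: ∅.
Collecting: common zeros = ∅, so the count is 0.
Comparison with the Bézout bound: 0 ≤ 2 = deg(f)·deg(g), as expected for curves with no common component (the affine F_7-count falls short of the bound because intersections may lie at infinity, over extension fields, or carry multiplicity).


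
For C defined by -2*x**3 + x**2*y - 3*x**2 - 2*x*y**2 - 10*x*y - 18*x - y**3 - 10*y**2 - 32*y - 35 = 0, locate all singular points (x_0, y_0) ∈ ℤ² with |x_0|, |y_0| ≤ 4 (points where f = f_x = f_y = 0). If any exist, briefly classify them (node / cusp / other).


Singular points: {(-1, -3)}; classification: cusp.

Compute partial derivatives:
  f_x = -6*x**2 + 2*x*y - 6*x - 2*y**2 - 10*y - 18.
  f_y = x**2 - 4*x*y - 10*x - 3*y**2 - 20*y - 32.
Scan x_0 ∈ {−4, ..., 4}. For each x_0, f_y(x_0, y) is a polynomial in y; find its integer roots y ∈ {−4, ..., 4}, then test f_x and f at those candidates.
  x = -4: f_y(-4, y) = -3*y**2 - 4*y + 24; no integer root y with |y| ≤ 4.
  x = -3: f_y(-3, y) = -3*y**2 - 8*y + 7; no integer root y with |y| ≤ 4.
  x = -2: f_y(-2, y) = -3*y**2 - 12*y - 8; no integer root y with |y| ≤ 4.
  x = -1: f_y(-1, y) = -3*y**2 - 16*y - 21; vanishes at y ∈ {-3}. (-1, -3): f_x = 0, f = 0 — SINGULAR.
  x = 0: f_y(0, y) = -3*y**2 - 20*y - 32; vanishes at y ∈ {-4}. (0, -4): f_x = -10 ≠ 0.
  x = 1: f_y(1, y) = -3*y**2 - 24*y - 41; no integer root y with |y| ≤ 4.
  x = 2: f_y(2, y) = -3*y**2 - 28*y - 48; no integer root y with |y| ≤ 4.
  x = 3: f_y(3, y) = -3*y**2 - 32*y - 53; no integer root y with |y| ≤ 4.
  x = 4: f_y(4, y) = -3*y**2 - 36*y - 56; no integer root y with |y| ≤ 4.
Only singular point on the grid: (-1, -3).
Classify: substitute x = -1 + u, y = -3 + v and expand: f = -2*u**3 + u**2*v - 2*u*v**2 - v**3 + v**2.
No constant or linear terms (consistent with a singular point). Quadratic part: v**2. Cubic part: -2*u**3 + u**2*v - 2*u*v**2 - v**3.
The quadratic part v**2 is a perfect square, so there is a single (double) tangent line v = 0, i.e. y = -3. Restricting the cubic part to that line (v = 0) leaves -2*u**3 ≠ 0, so f is not divisible by v and the branch is v² ≈ 2*u**3 to lowest order — this is a cusp.
Classification: cusp.


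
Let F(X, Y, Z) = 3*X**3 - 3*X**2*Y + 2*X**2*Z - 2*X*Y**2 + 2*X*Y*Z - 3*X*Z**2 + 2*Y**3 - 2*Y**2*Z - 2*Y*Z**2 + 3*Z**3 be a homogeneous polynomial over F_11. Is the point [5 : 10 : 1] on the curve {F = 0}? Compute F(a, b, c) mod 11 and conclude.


F(5,10,1) ≡ 4 (mod 11); P is NOT on the curve.

Evaluate F(5, 10, 1) term-by-term (mod 11).
  3*X**3 ↦ 3·125·1·1 = 375
  -3*X**2*Y ↦ -3·25·10·1 = -750
  2*X**2*Z ↦ 2·25·1·1 = 50
  -2*X*Y**2 ↦ -2·5·100·1 = -1000
  2*X*Y*Z ↦ 2·5·10·1 = 100
  -3*X*Z**2 ↦ -3·5·1·1 = -15
  2*Y**3 ↦ 2·1·1000·1 = 2000
  -2*Y**2*Z ↦ -2·1·100·1 = -200
  -2*Y*Z**2 ↦ -2·1·10·1 = -20
  3*Z**3 ↦ 3·1·1·1 = 3
Sum: F(5, 10, 1) = (375) + (-750) + (50) + (-1000) + (100) + (-15) + (2000) + (-200) + (-20) + (3) = 543.
Reducing mod 11: 543 ≡ 4 (mod 11).
Since F(a, b, c) ≡ 4 ≠ 0 (mod 11), P does NOT lie on the curve.


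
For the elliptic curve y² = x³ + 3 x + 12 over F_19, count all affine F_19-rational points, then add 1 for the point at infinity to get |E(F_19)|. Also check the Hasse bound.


Affine points = {(1, 4), (1, 15), (2, 8), (2, 11), (5, 0), (8, 4), (8, 15), (10, 4), (10, 15), (12, 3), (12, 16), (13, 5), (13, 14), (14, 9), (14, 10), (17, 6), (17, 13)}; affine count = 17; |E(F_19)| = 18.

Discriminant check: Δ ∝ 4a³ + 27b² = 4·3³ + 27·12² = 4·27 + 27·144 ≡ 6 (mod 19). Nonzero ⇒ E is nonsingular.
For each x ∈ F_19, compute rhs = x³ + 3·x + 12 mod 19, then count y ∈ F_19 with y² ≡ rhs.
  x = 0: rhs = 12, matching y values: none (0 points).
  x = 1: rhs = 16, matching y values: 4, 15 (2 points).
  x = 2: rhs = 7, matching y values: 8, 11 (2 points).
  x = 3: rhs = 10, matching y values: none (0 points).
  x = 4: rhs = 12, matching y values: none (0 points).
  x = 5: rhs = 0, matching y values: 0 (1 points).
  x = 6: rhs = 18, matching y values: none (0 points).
  x = 7: rhs = 15, matching y values: none (0 points).
  x = 8: rhs = 16, matching y values: 4, 15 (2 points).
  x = 9: rhs = 8, matching y values: none (0 points).
  x = 10: rhs = 16, matching y values: 4, 15 (2 points).
  x = 11: rhs = 8, matching y values: none (0 points).
  x = 12: rhs = 9, matching y values: 3, 16 (2 points).
  x = 13: rhs = 6, matching y values: 5, 14 (2 points).
  x = 14: rhs = 5, matching y values: 9, 10 (2 points).
  x = 15: rhs = 12, matching y values: none (0 points).
  x = 16: rhs = 14, matching y values: none (0 points).
  x = 17: rhs = 17, matching y values: 6, 13 (2 points).
  x = 18: rhs = 8, matching y values: none (0 points).
Total affine count: 17.
Full point count |E(F_19)| = 17 + 1 = 18.
Hasse bound: |18 − (19+1)| = |-2| = 2 ≤ 2√19 ≈ 8.7178 ✓.


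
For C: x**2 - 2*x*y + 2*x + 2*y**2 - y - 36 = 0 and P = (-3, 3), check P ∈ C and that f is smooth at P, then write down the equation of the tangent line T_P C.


Tangent line at P: -10*x + 17*y - 81 = 0.

Step 1: f(-3, 3) = 0, so P lies on C.
Step 2: partial derivatives
  f_x(x, y) = 2*x - 2*y + 2, f_y(x, y) = -2*x + 4*y - 1.
  f_x(P) = -10, f_y(P) = 17 (gradient nonzero, so P is smooth).
Step 3: tangent line at P: -10·(x − -3) + 17·(y − 3) = 0.
Expanding: -10*x + 17*y - 81 = 0.


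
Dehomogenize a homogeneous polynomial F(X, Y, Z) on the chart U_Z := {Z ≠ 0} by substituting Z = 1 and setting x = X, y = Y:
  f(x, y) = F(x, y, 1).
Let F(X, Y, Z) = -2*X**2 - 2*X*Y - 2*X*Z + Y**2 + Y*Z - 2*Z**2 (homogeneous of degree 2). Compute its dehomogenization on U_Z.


f(x, y) = -2*x**2 - 2*x*y - 2*x + y**2 + y - 2

On U_Z we set Z = 1. Each monomial c·X^i·Y^j·Z^k in F becomes c·x^i·y^j·1^k = c·x^i·y^j.
Substituting Z = 1: F(X, Y, 1) = -2*x**2 - 2*x*y - 2*x + y**2 + y - 2.
Note: deg(f) ≤ deg(F) = 2; strict inequality happens when F is divisible by Z (lost terms).


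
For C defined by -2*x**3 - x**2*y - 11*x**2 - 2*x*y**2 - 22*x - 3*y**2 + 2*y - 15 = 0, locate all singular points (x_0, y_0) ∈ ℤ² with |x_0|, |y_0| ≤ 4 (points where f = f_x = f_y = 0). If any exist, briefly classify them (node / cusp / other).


Singular points: {(-2, 1)}; classification: cusp.

Compute partial derivatives:
  f_x = -6*x**2 - 2*x*y - 22*x - 2*y**2 - 22.
  f_y = -x**2 - 4*x*y - 6*y + 2.
Scan x_0 ∈ {−4, ..., 4}. For each x_0, f_y(x_0, y) is a polynomial in y; find its integer roots y ∈ {−4, ..., 4}, then test f_x and f at those candidates.
  x = -4: f_y(-4, y) = 10*y - 14; no integer root y with |y| ≤ 4.
  x = -3: f_y(-3, y) = 6*y - 7; no integer root y with |y| ≤ 4.
  x = -2: f_y(-2, y) = 2*y - 2; vanishes at y ∈ {1}. (-2, 1): f_x = 0, f = 0 — SINGULAR.
  x = -1: f_y(-1, y) = 1 - 2*y; no integer root y with |y| ≤ 4.
  x = 0: f_y(0, y) = 2 - 6*y; no integer root y with |y| ≤ 4.
  x = 1: f_y(1, y) = 1 - 10*y; no integer root y with |y| ≤ 4.
  x = 2: f_y(2, y) = -14*y - 2; no integer root y with |y| ≤ 4.
  x = 3: f_y(3, y) = -18*y - 7; no integer root y with |y| ≤ 4.
  x = 4: f_y(4, y) = -22*y - 14; no integer root y with |y| ≤ 4.
Only singular point on the grid: (-2, 1).
Classify: substitute x = -2 + u, y = 1 + v and expand: f = -2*u**3 - u**2*v - 2*u*v**2 + v**2.
No constant or linear terms (consistent with a singular point). Quadratic part: v**2. Cubic part: -2*u**3 - u**2*v - 2*u*v**2.
The quadratic part v**2 is a perfect square, so there is a single (double) tangent line v = 0, i.e. y = 1. Restricting the cubic part to that line (v = 0) leaves -2*u**3 ≠ 0, so f is not divisible by v and the branch is v² ≈ 2*u**3 to lowest order — this is a cusp.
Classification: cusp.


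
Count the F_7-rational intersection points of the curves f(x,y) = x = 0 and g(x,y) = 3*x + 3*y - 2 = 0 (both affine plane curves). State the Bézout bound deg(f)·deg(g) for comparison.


Common zeros: {(0, 3)}; count = 1; Bézout bound = 1.

deg(f) = 1, deg(g) = 1, so Bézout bound = 1.
Scan x ∈ F_7. For each x, list the y ∈ F_7 with f(x, y) ≡ 0 and those with g(x, y) ≡ 0 (mod 7); the common zeros in that column are the intersection.
  x = 0: f ≡ 0 at y ∈ {0, 1, 2, 3, 4, 5, 6}; g ≡ 0 at y ∈ {3}; common: {3}.
  x = 1: f ≡ 0 at y ∈ ∅; g ≡ 0 at y ∈ {2}; common: ∅.
  x = 2: f ≡ 0 at y ∈ ∅; g ≡ 0 at y ∈ {1}; common: ∅.
  x = 3: f ≡ 0 at y ∈ ∅; g ≡ 0 at y ∈ {0}; common: ∅.
  x = 4: f ≡ 0 at y ∈ ∅; g ≡ 0 at y ∈ {6}; common: ∅.
  x = 5: f ≡ 0 at y ∈ ∅; g ≡ 0 at y ∈ {5}; common: ∅.
  x = 6: f ≡ 0 at y ∈ ∅; g ≡ 0 at y ∈ {4}; common: ∅.
Collecting: common zeros = {(0, 3)}, so the count is 1.
Comparison with the Bézout bound: 1 ≤ 1 = deg(f)·deg(g), as expected for curves with no common component (the bound is attained).


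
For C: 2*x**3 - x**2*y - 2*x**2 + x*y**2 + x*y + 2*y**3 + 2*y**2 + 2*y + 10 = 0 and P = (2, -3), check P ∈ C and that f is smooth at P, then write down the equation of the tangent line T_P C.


Tangent line at P: 34*x + 30*y + 22 = 0.

Step 1: f(2, -3) = 0, so P lies on C.
Step 2: partial derivatives
  f_x(x, y) = 6*x**2 - 2*x*y - 4*x + y**2 + y, f_y(x, y) = -x**2 + 2*x*y + x + 6*y**2 + 4*y + 2.
  f_x(P) = 34, f_y(P) = 30 (gradient nonzero, so P is smooth).
Step 3: tangent line at P: 34·(x − 2) + 30·(y − -3) = 0.
Expanding: 34*x + 30*y + 22 = 0.


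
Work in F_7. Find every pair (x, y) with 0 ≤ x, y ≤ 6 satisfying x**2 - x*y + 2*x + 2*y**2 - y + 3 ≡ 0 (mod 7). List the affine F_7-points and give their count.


Affine F_7-points: ∅; count = 0.

For each of the 49 pairs (x, y) ∈ F_7², evaluate f(x, y) mod 7. Record the zeros.
  x = 0: [0↦3, 1↦4, 2↦2, 3↦4, 4↦3, 5↦6, 6↦6]  zeros at y ∈ ∅
  x = 1: [0↦6, 1↦6, 2↦3, 3↦4, 4↦2, 5↦4, 6↦3]  zeros at y ∈ ∅
  x = 2: [0↦4, 1↦3, 2↦6, 3↦6, 4↦3, 5↦4, 6↦2]  zeros at y ∈ ∅
  x = 3: [0↦4, 1↦2, 2↦4, 3↦3, 4↦6, 5↦6, 6↦3]  zeros at y ∈ ∅
  x = 4: [0↦6, 1↦3, 2↦4, 3↦2, 4↦4, 5↦3, 6↦6]  zeros at y ∈ ∅
  x = 5: [0↦3, 1↦6, 2↦6, 3↦3, 4↦4, 5↦2, 6↦4]  zeros at y ∈ ∅
  x = 6: [0↦2, 1↦4, 2↦3, 3↦6, 4↦6, 5↦3, 6↦4]  zeros at y ∈ ∅
Collecting zeros: affine points = ∅.
Total count |C(F_7)_aff| = 0.


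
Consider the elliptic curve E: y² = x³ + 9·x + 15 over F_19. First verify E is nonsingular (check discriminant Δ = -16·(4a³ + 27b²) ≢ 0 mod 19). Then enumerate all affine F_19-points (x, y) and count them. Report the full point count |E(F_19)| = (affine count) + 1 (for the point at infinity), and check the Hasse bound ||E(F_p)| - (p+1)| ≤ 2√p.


Affine points = {(1, 5), (1, 14), (4, 1), (4, 18), (6, 0), (11, 1), (11, 18), (13, 7), (13, 12), (14, 4), (14, 15), (18, 9), (18, 10)}; affine count = 13; |E(F_19)| = 14.

Discriminant check: Δ ∝ 4a³ + 27b² = 4·9³ + 27·15² = 4·729 + 27·225 ≡ 4 (mod 19). Nonzero ⇒ E is nonsingular.
For each x ∈ F_19, compute rhs = x³ + 9·x + 15 mod 19, then count y ∈ F_19 with y² ≡ rhs.
  x = 0: rhs = 15, matching y values: none (0 points).
  x = 1: rhs = 6, matching y values: 5, 14 (2 points).
  x = 2: rhs = 3, matching y values: none (0 points).
  x = 3: rhs = 12, matching y values: none (0 points).
  x = 4: rhs = 1, matching y values: 1, 18 (2 points).
  x = 5: rhs = 14, matching y values: none (0 points).
  x = 6: rhs = 0, matching y values: 0 (1 points).
  x = 7: rhs = 3, matching y values: none (0 points).
  x = 8: rhs = 10, matching y values: none (0 points).
  x = 9: rhs = 8, matching y values: none (0 points).
  x = 10: rhs = 3, matching y values: none (0 points).
  x = 11: rhs = 1, matching y values: 1, 18 (2 points).
  x = 12: rhs = 8, matching y values: none (0 points).
  x = 13: rhs = 11, matching y values: 7, 12 (2 points).
  x = 14: rhs = 16, matching y values: 4, 15 (2 points).
  x = 15: rhs = 10, matching y values: none (0 points).
  x = 16: rhs = 18, matching y values: none (0 points).
  x = 17: rhs = 8, matching y values: none (0 points).
  x = 18: rhs = 5, matching y values: 9, 10 (2 points).
Total affine count: 13.
Full point count |E(F_19)| = 13 + 1 = 14.
Hasse bound: |14 − (19+1)| = |-6| = 6 ≤ 2√19 ≈ 8.7178 ✓.


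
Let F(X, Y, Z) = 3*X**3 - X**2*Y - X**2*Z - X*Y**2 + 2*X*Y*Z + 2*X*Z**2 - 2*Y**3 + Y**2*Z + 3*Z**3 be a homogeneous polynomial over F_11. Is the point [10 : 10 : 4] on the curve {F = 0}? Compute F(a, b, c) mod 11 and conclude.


F(10,10,4) ≡ 4 (mod 11); P is NOT on the curve.

Evaluate F(10, 10, 4) term-by-term (mod 11).
  3*X**3 ↦ 3·1000·1·1 = 3000
  -X**2*Y ↦ -1·100·10·1 = -1000
  -X**2*Z ↦ -1·100·1·4 = -400
  -X*Y**2 ↦ -1·10·100·1 = -1000
  2*X*Y*Z ↦ 2·10·10·4 = 800
  2*X*Z**2 ↦ 2·10·1·16 = 320
  -2*Y**3 ↦ -2·1·1000·1 = -2000
  Y**2*Z ↦ 1·1·100·4 = 400
  3*Z**3 ↦ 3·1·1·64 = 192
Sum: F(10, 10, 4) = (3000) + (-1000) + (-400) + (-1000) + (800) + (320) + (-2000) + (400) + (192) = 312.
Reducing mod 11: 312 ≡ 4 (mod 11).
Since F(a, b, c) ≡ 4 ≠ 0 (mod 11), P does NOT lie on the curve.


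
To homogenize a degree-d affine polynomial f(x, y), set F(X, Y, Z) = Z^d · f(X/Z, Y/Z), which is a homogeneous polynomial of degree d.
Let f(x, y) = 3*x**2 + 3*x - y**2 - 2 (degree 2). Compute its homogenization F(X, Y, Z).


F(X, Y, Z) = 3*X**2 + 3*X*Z - Y**2 - 2*Z**2

deg(f) = 2.
Substitute x = X/Z, y = Y/Z into f, then multiply by Z^2.
  monomial 3·x^2·y^0 ↦ 3·X^2·Y^0·Z^0.
  monomial 3·x^1·y^0 ↦ 3·X^1·Y^0·Z^1.
  monomial -1·x^0·y^2 ↦ -1·X^0·Y^2·Z^0.
  monomial -2·x^0·y^0 ↦ -2·X^0·Y^0·Z^2.
Collecting: F(X, Y, Z) = 3*X**2 + 3*X*Z - Y**2 - 2*Z**2.


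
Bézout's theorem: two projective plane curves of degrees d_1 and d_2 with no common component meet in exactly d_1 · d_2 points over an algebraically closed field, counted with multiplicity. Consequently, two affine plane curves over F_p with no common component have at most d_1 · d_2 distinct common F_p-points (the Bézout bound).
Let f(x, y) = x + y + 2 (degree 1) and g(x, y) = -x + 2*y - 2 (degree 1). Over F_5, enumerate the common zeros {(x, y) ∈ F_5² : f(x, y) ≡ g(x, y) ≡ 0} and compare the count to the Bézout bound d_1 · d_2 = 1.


Common zeros: {(3, 0)}; count = 1; Bézout bound = 1.

deg(f) = 1, deg(g) = 1, so Bézout bound = 1.
Scan x ∈ F_5. For each x, list the y ∈ F_5 with f(x, y) ≡ 0 and those with g(x, y) ≡ 0 (mod 5); the common zeros in that column are the intersection.
  x = 0: f ≡ 0 at y ∈ {3}; g ≡ 0 at y ∈ {1}; common: ∅.
  x = 1: f ≡ 0 at y ∈ {2}; g ≡ 0 at y ∈ {4}; common: ∅.
  x = 2: f ≡ 0 at y ∈ {1}; g ≡ 0 at y ∈ {2}; common: ∅.
  x = 3: f ≡ 0 at y ∈ {0}; g ≡ 0 at y ∈ {0}; common: {0}.
  x = 4: f ≡ 0 at y ∈ {4}; g ≡ 0 at y ∈ {3}; common: ∅.
Collecting: common zeros = {(3, 0)}, so the count is 1.
Comparison with the Bézout bound: 1 ≤ 1 = deg(f)·deg(g), as expected for curves with no common component (the bound is attained).


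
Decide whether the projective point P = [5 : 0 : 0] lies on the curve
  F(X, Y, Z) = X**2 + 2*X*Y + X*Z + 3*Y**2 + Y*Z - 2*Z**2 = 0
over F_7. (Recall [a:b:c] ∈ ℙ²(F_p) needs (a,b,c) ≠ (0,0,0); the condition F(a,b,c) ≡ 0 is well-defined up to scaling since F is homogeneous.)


F(5,0,0) ≡ 4 (mod 7); P is NOT on the curve.

Evaluate F(5, 0, 0) term-by-term (mod 7).
  X**2 ↦ 1·25·1·1 = 25
  2*X*Y ↦ 2·5·0·1 = 0
  X*Z ↦ 1·5·1·0 = 0
  3*Y**2 ↦ 3·1·0·1 = 0
  Y*Z ↦ 1·1·0·0 = 0
  -2*Z**2 ↦ -2·1·1·0 = 0
Sum: F(5, 0, 0) = (25) + (0) + (0) + (0) + (0) + (0) = 25.
Reducing mod 7: 25 ≡ 4 (mod 7).
Since F(a, b, c) ≡ 4 ≠ 0 (mod 7), P does NOT lie on the curve.


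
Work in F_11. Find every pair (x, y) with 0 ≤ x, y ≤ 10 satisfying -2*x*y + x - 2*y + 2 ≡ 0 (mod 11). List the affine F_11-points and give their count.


Affine F_11-points: {(0, 1), (1, 9), (2, 8), (3, 2), (4, 5), (5, 7), (6, 10), (7, 4), (8, 3), (9, 0)}; count = 10.

For each of the 121 pairs (x, y) ∈ F_11², evaluate f(x, y) mod 11. Record the zeros.
  x = 0: [0↦2, 1↦0, 2↦9, 3↦7, 4↦5, 5↦3, 6↦1, 7↦10, 8↦8, 9↦6, 10↦4]  zeros at y ∈ {1}
  x = 1: [0↦3, 1↦10, 2↦6, 3↦2, 4↦9, 5↦5, 6↦1, 7↦8, 8↦4, 9↦0, 10↦7]  zeros at y ∈ {9}
  x = 2: [0↦4, 1↦9, 2↦3, 3↦8, 4↦2, 5↦7, 6↦1, 7↦6, 8↦0, 9↦5, 10↦10]  zeros at y ∈ {8}
  x = 3: [0↦5, 1↦8, 2↦0, 3↦3, 4↦6, 5↦9, 6↦1, 7↦4, 8↦7, 9↦10, 10↦2]  zeros at y ∈ {2}
  x = 4: [0↦6, 1↦7, 2↦8, 3↦9, 4↦10, 5↦0, 6↦1, 7↦2, 8↦3, 9↦4, 10↦5]  zeros at y ∈ {5}
  x = 5: [0↦7, 1↦6, 2↦5, 3↦4, 4↦3, 5↦2, 6↦1, 7↦0, 8↦10, 9↦9, 10↦8]  zeros at y ∈ {7}
  x = 6: [0↦8, 1↦5, 2↦2, 3↦10, 4↦7, 5↦4, 6↦1, 7↦9, 8↦6, 9↦3, 10↦0]  zeros at y ∈ {10}
  x = 7: [0↦9, 1↦4, 2↦10, 3↦5, 4↦0, 5↦6, 6↦1, 7↦7, 8↦2, 9↦8, 10↦3]  zeros at y ∈ {4}
  x = 8: [0↦10, 1↦3, 2↦7, 3↦0, 4↦4, 5↦8, 6↦1, 7↦5, 8↦9, 9↦2, 10↦6]  zeros at y ∈ {3}
  x = 9: [0↦0, 1↦2, 2↦4, 3↦6, 4↦8, 5↦10, 6↦1, 7↦3, 8↦5, 9↦7, 10↦9]  zeros at y ∈ {0}
  x = 10: [0↦1, 1↦1, 2↦1, 3↦1, 4↦1, 5↦1, 6↦1, 7↦1, 8↦1, 9↦1, 10↦1]  zeros at y ∈ ∅
Collecting zeros: affine points = {(0, 1), (1, 9), (2, 8), (3, 2), (4, 5), (5, 7), (6, 10), (7, 4), (8, 3), (9, 0)}.
Total count |C(F_11)_aff| = 10.


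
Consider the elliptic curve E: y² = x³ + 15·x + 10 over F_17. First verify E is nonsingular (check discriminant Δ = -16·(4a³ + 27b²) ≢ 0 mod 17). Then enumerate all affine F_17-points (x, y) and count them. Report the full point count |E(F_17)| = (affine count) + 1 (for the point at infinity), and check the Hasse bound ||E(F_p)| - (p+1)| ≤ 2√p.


Affine points = {(1, 3), (1, 14), (4, 7), (4, 10), (7, 4), (7, 13), (8, 8), (8, 9), (10, 2), (10, 15)}; affine count = 10; |E(F_17)| = 11.

Discriminant check: Δ ∝ 4a³ + 27b² = 4·15³ + 27·10² = 4·3375 + 27·100 ≡ 16 (mod 17). Nonzero ⇒ E is nonsingular.
For each x ∈ F_17, compute rhs = x³ + 15·x + 10 mod 17, then count y ∈ F_17 with y² ≡ rhs.
  x = 0: rhs = 10, matching y values: none (0 points).
  x = 1: rhs = 9, matching y values: 3, 14 (2 points).
  x = 2: rhs = 14, matching y values: none (0 points).
  x = 3: rhs = 14, matching y values: none (0 points).
  x = 4: rhs = 15, matching y values: 7, 10 (2 points).
  x = 5: rhs = 6, matching y values: none (0 points).
  x = 6: rhs = 10, matching y values: none (0 points).
  x = 7: rhs = 16, matching y values: 4, 13 (2 points).
  x = 8: rhs = 13, matching y values: 8, 9 (2 points).
  x = 9: rhs = 7, matching y values: none (0 points).
  x = 10: rhs = 4, matching y values: 2, 15 (2 points).
  x = 11: rhs = 10, matching y values: none (0 points).
  x = 12: rhs = 14, matching y values: none (0 points).
  x = 13: rhs = 5, matching y values: none (0 points).
  x = 14: rhs = 6, matching y values: none (0 points).
  x = 15: rhs = 6, matching y values: none (0 points).
  x = 16: rhs = 11, matching y values: none (0 points).
Total affine count: 10.
Full point count |E(F_17)| = 10 + 1 = 11.
Hasse bound: |11 − (17+1)| = |-7| = 7 ≤ 2√17 ≈ 8.2462 ✓.


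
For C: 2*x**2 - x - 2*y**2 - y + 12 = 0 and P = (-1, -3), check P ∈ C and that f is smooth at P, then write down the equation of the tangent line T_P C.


Tangent line at P: -5*x + 11*y + 28 = 0.

Step 1: f(-1, -3) = 0, so P lies on C.
Step 2: partial derivatives
  f_x(x, y) = 4*x - 1, f_y(x, y) = -4*y - 1.
  f_x(P) = -5, f_y(P) = 11 (gradient nonzero, so P is smooth).
Step 3: tangent line at P: -5·(x − -1) + 11·(y − -3) = 0.
Expanding: -5*x + 11*y + 28 = 0.


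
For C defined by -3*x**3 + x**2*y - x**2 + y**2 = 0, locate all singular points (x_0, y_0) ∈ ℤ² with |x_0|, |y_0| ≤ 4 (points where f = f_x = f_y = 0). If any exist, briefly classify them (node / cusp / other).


Singular points: {(0, 0)}; classification: node.

Compute partial derivatives:
  f_x = -9*x**2 + 2*x*y - 2*x.
  f_y = x**2 + 2*y.
Scan x_0 ∈ {−4, ..., 4}. For each x_0, f_y(x_0, y) is a polynomial in y; find its integer roots y ∈ {−4, ..., 4}, then test f_x and f at those candidates.
  x = -4: f_y(-4, y) = 2*y + 16; no integer root y with |y| ≤ 4.
  x = -3: f_y(-3, y) = 2*y + 9; no integer root y with |y| ≤ 4.
  x = -2: f_y(-2, y) = 2*y + 4; vanishes at y ∈ {-2}. (-2, -2): f_x = -24 ≠ 0.
  x = -1: f_y(-1, y) = 2*y + 1; no integer root y with |y| ≤ 4.
  x = 0: f_y(0, y) = 2*y; vanishes at y ∈ {0}. (0, 0): f_x = 0, f = 0 — SINGULAR.
  x = 1: f_y(1, y) = 2*y + 1; no integer root y with |y| ≤ 4.
  x = 2: f_y(2, y) = 2*y + 4; vanishes at y ∈ {-2}. (2, -2): f_x = -48 ≠ 0.
  x = 3: f_y(3, y) = 2*y + 9; no integer root y with |y| ≤ 4.
  x = 4: f_y(4, y) = 2*y + 16; no integer root y with |y| ≤ 4.
Only singular point on the grid: (0, 0).
Classify: substitute x = 0 + u, y = 0 + v and expand: f = -3*u**3 + u**2*v - u**2 + v**2.
No constant or linear terms (consistent with a singular point). Quadratic part: -u**2 + v**2. Cubic part: -3*u**3 + u**2*v.
The quadratic part v**2 - u**2 = (v − u)(v + u) splits into two distinct linear factors, so there are two distinct tangent lines y − 0 = ±(x − 0) — this is a node (ordinary double point).
Classification: node.


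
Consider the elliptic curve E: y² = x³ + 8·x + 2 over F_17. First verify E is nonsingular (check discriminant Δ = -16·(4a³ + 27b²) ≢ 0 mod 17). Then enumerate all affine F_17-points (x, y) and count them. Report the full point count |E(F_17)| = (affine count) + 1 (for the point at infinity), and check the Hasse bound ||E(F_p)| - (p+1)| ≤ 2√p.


Affine points = {(0, 6), (0, 11), (2, 3), (2, 14), (3, 6), (3, 11), (4, 8), (4, 9), (8, 0), (9, 2), (9, 15), (13, 5), (13, 12), (14, 6), (14, 11)}; affine count = 15; |E(F_17)| = 16.

Discriminant check: Δ ∝ 4a³ + 27b² = 4·8³ + 27·2² = 4·512 + 27·4 ≡ 14 (mod 17). Nonzero ⇒ E is nonsingular.
For each x ∈ F_17, compute rhs = x³ + 8·x + 2 mod 17, then count y ∈ F_17 with y² ≡ rhs.
  x = 0: rhs = 2, matching y values: 6, 11 (2 points).
  x = 1: rhs = 11, matching y values: none (0 points).
  x = 2: rhs = 9, matching y values: 3, 14 (2 points).
  x = 3: rhs = 2, matching y values: 6, 11 (2 points).
  x = 4: rhs = 13, matching y values: 8, 9 (2 points).
  x = 5: rhs = 14, matching y values: none (0 points).
  x = 6: rhs = 11, matching y values: none (0 points).
  x = 7: rhs = 10, matching y values: none (0 points).
  x = 8: rhs = 0, matching y values: 0 (1 points).
  x = 9: rhs = 4, matching y values: 2, 15 (2 points).
  x = 10: rhs = 11, matching y values: none (0 points).
  x = 11: rhs = 10, matching y values: none (0 points).
  x = 12: rhs = 7, matching y values: none (0 points).
  x = 13: rhs = 8, matching y values: 5, 12 (2 points).
  x = 14: rhs = 2, matching y values: 6, 11 (2 points).
  x = 15: rhs = 12, matching y values: none (0 points).
  x = 16: rhs = 10, matching y values: none (0 points).
Total affine count: 15.
Full point count |E(F_17)| = 15 + 1 = 16.
Hasse bound: |16 − (17+1)| = |-2| = 2 ≤ 2√17 ≈ 8.2462 ✓.
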